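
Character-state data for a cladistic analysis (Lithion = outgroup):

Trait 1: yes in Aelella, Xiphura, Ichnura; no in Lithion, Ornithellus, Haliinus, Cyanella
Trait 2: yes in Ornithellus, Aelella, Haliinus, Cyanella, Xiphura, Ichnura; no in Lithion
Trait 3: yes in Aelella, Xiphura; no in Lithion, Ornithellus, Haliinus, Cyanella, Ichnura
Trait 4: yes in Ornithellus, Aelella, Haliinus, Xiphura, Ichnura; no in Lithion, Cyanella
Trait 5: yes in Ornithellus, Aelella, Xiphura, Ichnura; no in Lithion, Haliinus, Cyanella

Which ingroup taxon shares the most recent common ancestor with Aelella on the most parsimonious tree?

Xiphura

The outgroup has state 'no' for every character, so 'yes' is the derived state throughout.
Trait 1 (derived state 'yes') is shared by Aelella, Ichnura, and Xiphura — a synapomorphy uniting that clade.
All ingroup taxa share the derived state 'yes' for Trait 2; it defines the ingroup but does not resolve relationships within it.
Trait 3 (derived state 'yes') is shared by Aelella and Xiphura — a synapomorphy uniting that clade.
Trait 4: derived state 'yes' in Aelella, Haliinus, Ichnura, Ornithellus, and Xiphura only — synapomorphy for {Aelella, Haliinus, Ichnura, Ornithellus, Xiphura}.
Only Aelella, Ichnura, Ornithellus, and Xiphura show the derived state 'yes' for Trait 5, supporting them as a clade.
Most parsimonious ingroup topology: (((Ornithellus,((Aelella,Xiphura),Ichnura)),Haliinus),Cyanella).
Aelella and Xiphura form a cherry on this tree, so they are sister taxa.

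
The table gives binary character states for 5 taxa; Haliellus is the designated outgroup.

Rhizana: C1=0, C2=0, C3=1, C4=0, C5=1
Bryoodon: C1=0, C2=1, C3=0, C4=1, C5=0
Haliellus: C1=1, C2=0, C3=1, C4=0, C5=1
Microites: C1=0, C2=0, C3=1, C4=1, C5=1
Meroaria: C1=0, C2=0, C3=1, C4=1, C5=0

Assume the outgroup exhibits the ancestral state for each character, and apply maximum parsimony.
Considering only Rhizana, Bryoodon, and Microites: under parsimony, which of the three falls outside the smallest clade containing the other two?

Character polarity is set by the outgroup: the derived state is whichever differs from the outgroup's state, so for C1, C3, C5 the derived state is '0', and for the remaining characters it is '1'.
C1 (derived state '0') is shared by all ingroup taxa — unites the whole ingroup.
C2 (derived state '1') is unique to Bryoodon (autapomorphy; uninformative for grouping).
C3: derived state '0' in Bryoodon only — an autapomorphy, so it tells us nothing about relationships among taxa.
Only Bryoodon, Meroaria, and Microites show the derived state '1' for C4, supporting them as a clade.
C5 (derived state '0') is shared by Bryoodon and Meroaria — a synapomorphy uniting that clade.
Most parsimonious ingroup topology: (Rhizana,((Meroaria,Bryoodon),Microites)).
Microites and Bryoodon share a more recent common ancestor with each other than either does with Rhizana, so Rhizana is the least closely related of the three.

Rhizana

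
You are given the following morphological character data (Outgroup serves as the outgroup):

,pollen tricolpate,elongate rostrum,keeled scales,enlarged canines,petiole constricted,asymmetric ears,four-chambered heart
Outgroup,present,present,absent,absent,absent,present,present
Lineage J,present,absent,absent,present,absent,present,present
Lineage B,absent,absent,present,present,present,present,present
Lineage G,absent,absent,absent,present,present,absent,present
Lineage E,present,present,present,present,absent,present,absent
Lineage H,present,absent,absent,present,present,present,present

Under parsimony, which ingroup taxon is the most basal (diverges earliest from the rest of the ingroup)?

Lineage E

Character polarity is set by the outgroup: the derived state is whichever differs from the outgroup's state, so for pollen tricolpate, elongate rostrum, asymmetric ears, four-chambered heart the derived state is 'absent', and for the remaining characters it is 'present'.
pollen tricolpate: derived state 'absent' in Lineage B and Lineage G only — synapomorphy for {Lineage B, Lineage G}.
elongate rostrum: derived state 'absent' in Lineage B, Lineage G, Lineage H, and Lineage J only — synapomorphy for {Lineage B, Lineage G, Lineage H, Lineage J}.
keeled scales (state 'present') occurs in Lineage B and Lineage E but conflicts with the nesting implied by the other characters — most parsimoniously interpreted as homoplasy.
All ingroup taxa share the derived state 'present' for enlarged canines; it defines the ingroup but does not resolve relationships within it.
petiole constricted: derived state 'present' in Lineage B, Lineage G, and Lineage H only — synapomorphy for {Lineage B, Lineage G, Lineage H}.
asymmetric ears (derived state 'absent') is unique to Lineage G (autapomorphy; uninformative for grouping).
four-chambered heart: derived state 'absent' in Lineage E only — an autapomorphy, so it tells us nothing about relationships among taxa.
Most parsimonious ingroup topology: ((Lineage J,((Lineage B,Lineage G),Lineage H)),Lineage E).
Lineage E is sister to the clade containing all other ingroup taxa, so it is the earliest-diverging (most basal) ingroup lineage.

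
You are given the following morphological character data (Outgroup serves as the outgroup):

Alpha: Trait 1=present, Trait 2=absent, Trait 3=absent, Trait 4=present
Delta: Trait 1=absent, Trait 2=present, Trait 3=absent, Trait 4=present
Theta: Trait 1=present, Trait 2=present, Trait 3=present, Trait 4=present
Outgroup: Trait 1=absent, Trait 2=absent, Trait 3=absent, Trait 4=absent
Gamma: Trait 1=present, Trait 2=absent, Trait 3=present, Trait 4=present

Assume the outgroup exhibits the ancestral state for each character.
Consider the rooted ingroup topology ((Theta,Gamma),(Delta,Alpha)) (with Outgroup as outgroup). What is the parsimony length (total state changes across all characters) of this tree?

6

Map each character onto ((Theta,Gamma),(Delta,Alpha)) (rooted by Outgroup) and count the minimum state changes it requires (Fitch parsimony):
Trait 1: 2; Trait 2: 2; Trait 3: 1; Trait 4: 1.
Total tree length = 6.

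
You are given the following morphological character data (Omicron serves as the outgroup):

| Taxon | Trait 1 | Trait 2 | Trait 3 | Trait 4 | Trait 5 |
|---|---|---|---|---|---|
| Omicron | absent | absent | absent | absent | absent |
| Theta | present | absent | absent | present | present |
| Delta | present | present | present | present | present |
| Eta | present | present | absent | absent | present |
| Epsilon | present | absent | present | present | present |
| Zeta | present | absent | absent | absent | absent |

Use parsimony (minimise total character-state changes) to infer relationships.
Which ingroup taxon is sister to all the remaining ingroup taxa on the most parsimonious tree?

The outgroup has state 'absent' for every character, so 'present' is the derived state throughout.
All ingroup taxa share the derived state 'present' for Trait 1; it defines the ingroup but does not resolve relationships within it.
Trait 2 (state 'present') occurs in Delta and Eta but conflicts with the nesting implied by the other characters — most parsimoniously interpreted as homoplasy.
Trait 3: derived state 'present' in Delta and Epsilon only — synapomorphy for {Delta, Epsilon}.
Trait 4 (derived state 'present') is shared by Delta, Epsilon, and Theta — a synapomorphy uniting that clade.
Trait 5: derived state 'present' in Delta, Epsilon, Eta, and Theta only — synapomorphy for {Delta, Epsilon, Eta, Theta}.
Most parsimonious ingroup topology: (((Theta,(Delta,Epsilon)),Eta),Zeta).
Zeta is sister to the clade containing all other ingroup taxa, so it is the earliest-diverging (most basal) ingroup lineage.

Zeta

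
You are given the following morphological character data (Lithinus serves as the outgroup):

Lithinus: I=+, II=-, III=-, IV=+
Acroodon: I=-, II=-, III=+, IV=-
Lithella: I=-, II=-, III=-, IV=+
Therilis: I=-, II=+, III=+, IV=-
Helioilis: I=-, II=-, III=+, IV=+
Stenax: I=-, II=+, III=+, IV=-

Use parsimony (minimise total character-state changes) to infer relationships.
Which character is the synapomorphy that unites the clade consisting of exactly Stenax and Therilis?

Character polarity is set by the outgroup: the derived state is whichever differs from the outgroup's state, so for I, IV the derived state is '-', and for the remaining characters it is '+'.
All ingroup taxa share the derived state '-' for I; it defines the ingroup but does not resolve relationships within it.
Only Stenax and Therilis show the derived state '+' for II, supporting them as a clade.
III: derived state '+' in Acroodon, Helioilis, Stenax, and Therilis only — synapomorphy for {Acroodon, Helioilis, Stenax, Therilis}.
IV (derived state '-') is shared by Acroodon, Stenax, and Therilis — a synapomorphy uniting that clade.
Most parsimonious ingroup topology: (((Acroodon,(Therilis,Stenax)),Helioilis),Lithella).
The clade {Stenax, Therilis} is supported by II: its derived state '+' occurs in exactly those taxa and in no other taxon (including the outgroup).

II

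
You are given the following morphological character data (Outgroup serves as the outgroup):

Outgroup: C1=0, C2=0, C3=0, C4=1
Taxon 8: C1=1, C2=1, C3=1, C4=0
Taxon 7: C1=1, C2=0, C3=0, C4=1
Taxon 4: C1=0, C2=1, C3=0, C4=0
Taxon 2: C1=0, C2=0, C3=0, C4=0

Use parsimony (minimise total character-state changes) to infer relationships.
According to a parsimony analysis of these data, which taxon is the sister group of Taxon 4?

Character polarity is set by the outgroup: the derived state is whichever differs from the outgroup's state, so for C4 the derived state is '0', and for the remaining characters it is '1'.
C1 (state '1') occurs in Taxon 7 and Taxon 8 but conflicts with the nesting implied by the other characters — most parsimoniously interpreted as homoplasy.
C2 (derived state '1') is shared by Taxon 4 and Taxon 8 — a synapomorphy uniting that clade.
C3 (derived state '1') is unique to Taxon 8 (autapomorphy; uninformative for grouping).
C4 (derived state '0') is shared by Taxon 2, Taxon 4, and Taxon 8 — a synapomorphy uniting that clade.
Most parsimonious ingroup topology: (((Taxon 8,Taxon 4),Taxon 2),Taxon 7).
Taxon 4 and Taxon 8 form a cherry on this tree, so they are sister taxa.

Taxon 8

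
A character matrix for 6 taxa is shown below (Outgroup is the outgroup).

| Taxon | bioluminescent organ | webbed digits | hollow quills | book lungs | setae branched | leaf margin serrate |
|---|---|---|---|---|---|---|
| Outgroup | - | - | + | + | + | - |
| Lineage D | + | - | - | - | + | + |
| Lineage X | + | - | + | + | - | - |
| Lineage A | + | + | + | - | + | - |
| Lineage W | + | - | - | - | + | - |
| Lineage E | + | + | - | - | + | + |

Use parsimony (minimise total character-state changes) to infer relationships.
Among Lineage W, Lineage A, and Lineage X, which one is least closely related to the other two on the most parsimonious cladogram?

Lineage X

Character polarity is set by the outgroup: the derived state is whichever differs from the outgroup's state, so for hollow quills, book lungs, setae branched the derived state is '-', and for the remaining characters it is '+'.
bioluminescent organ (derived state '+') is shared by all ingroup taxa — unites the whole ingroup.
webbed digits (state '+') occurs in Lineage A and Lineage E but conflicts with the nesting implied by the other characters — most parsimoniously interpreted as homoplasy.
hollow quills (derived state '-') is shared by Lineage D, Lineage E, and Lineage W — a synapomorphy uniting that clade.
Only Lineage A, Lineage D, Lineage E, and Lineage W show the derived state '-' for book lungs, supporting them as a clade.
setae branched (derived state '-') is unique to Lineage X (autapomorphy; uninformative for grouping).
leaf margin serrate: derived state '+' in Lineage D and Lineage E only — synapomorphy for {Lineage D, Lineage E}.
Most parsimonious ingroup topology: ((((Lineage D,Lineage E),Lineage W),Lineage A),Lineage X).
Lineage A and Lineage W share a more recent common ancestor with each other than either does with Lineage X, so Lineage X is the least closely related of the three.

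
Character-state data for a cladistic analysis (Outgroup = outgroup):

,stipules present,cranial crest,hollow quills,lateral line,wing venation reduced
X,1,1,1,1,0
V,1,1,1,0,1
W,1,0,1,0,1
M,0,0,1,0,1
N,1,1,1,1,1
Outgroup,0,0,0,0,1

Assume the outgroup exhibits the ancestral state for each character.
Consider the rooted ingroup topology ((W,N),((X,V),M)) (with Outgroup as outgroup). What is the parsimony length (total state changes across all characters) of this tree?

Map each character onto ((W,N),((X,V),M)) (rooted by Outgroup) and count the minimum state changes it requires (Fitch parsimony):
stipules present: 2; cranial crest: 2; hollow quills: 1; lateral line: 2; wing venation reduced: 1.
Total tree length = 8.

8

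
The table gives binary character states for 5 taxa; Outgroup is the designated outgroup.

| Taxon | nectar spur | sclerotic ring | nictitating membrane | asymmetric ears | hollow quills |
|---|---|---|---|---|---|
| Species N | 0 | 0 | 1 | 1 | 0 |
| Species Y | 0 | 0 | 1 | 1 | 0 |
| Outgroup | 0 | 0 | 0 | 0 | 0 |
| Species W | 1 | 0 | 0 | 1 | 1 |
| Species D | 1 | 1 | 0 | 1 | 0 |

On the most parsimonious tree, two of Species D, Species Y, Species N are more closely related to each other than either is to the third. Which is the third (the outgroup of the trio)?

The outgroup has state '0' for every character, so '1' is the derived state throughout.
nectar spur (derived state '1') is shared by Species D and Species W — a synapomorphy uniting that clade.
sclerotic ring (derived state '1') is unique to Species D (autapomorphy; uninformative for grouping).
nictitating membrane (derived state '1') is shared by Species N and Species Y — a synapomorphy uniting that clade.
All ingroup taxa share the derived state '1' for asymmetric ears; it defines the ingroup but does not resolve relationships within it.
hollow quills: derived state '1' in Species W only — an autapomorphy, so it tells us nothing about relationships among taxa.
Most parsimonious ingroup topology: ((Species Y,Species N),(Species D,Species W)).
Species N and Species Y share a more recent common ancestor with each other than either does with Species D, so Species D is the least closely related of the three.

Species D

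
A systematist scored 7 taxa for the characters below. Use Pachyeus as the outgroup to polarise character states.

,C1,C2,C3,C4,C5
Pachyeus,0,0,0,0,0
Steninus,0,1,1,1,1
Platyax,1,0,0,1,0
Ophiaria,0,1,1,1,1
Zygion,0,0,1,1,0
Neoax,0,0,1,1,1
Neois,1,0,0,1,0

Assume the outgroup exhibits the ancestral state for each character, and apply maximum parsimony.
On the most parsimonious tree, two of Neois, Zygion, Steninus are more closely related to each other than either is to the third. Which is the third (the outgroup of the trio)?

The outgroup has state '0' for every character, so '1' is the derived state throughout.
C1 (derived state '1') is shared by Neois and Platyax — a synapomorphy uniting that clade.
Only Ophiaria and Steninus show the derived state '1' for C2, supporting them as a clade.
Only Neoax, Ophiaria, Steninus, and Zygion show the derived state '1' for C3, supporting them as a clade.
C4 (derived state '1') is shared by all ingroup taxa — unites the whole ingroup.
Only Neoax, Ophiaria, and Steninus show the derived state '1' for C5, supporting them as a clade.
Most parsimonious ingroup topology: ((((Steninus,Ophiaria),Neoax),Zygion),(Platyax,Neois)).
Zygion and Steninus share a more recent common ancestor with each other than either does with Neois, so Neois is the least closely related of the three.

Neois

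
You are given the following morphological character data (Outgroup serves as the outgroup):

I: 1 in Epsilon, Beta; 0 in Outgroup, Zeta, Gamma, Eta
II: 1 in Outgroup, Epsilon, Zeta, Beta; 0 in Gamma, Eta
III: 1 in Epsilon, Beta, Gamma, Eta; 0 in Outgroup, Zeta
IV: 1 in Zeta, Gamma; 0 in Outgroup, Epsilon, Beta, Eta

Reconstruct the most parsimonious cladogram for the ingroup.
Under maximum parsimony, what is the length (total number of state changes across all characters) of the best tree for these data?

5

Character polarity is set by the outgroup: the derived state is whichever differs from the outgroup's state, so for II the derived state is '0', and for the remaining characters it is '1'.
Only Beta and Epsilon show the derived state '1' for I, supporting them as a clade.
II: derived state '0' in Eta and Gamma only — synapomorphy for {Eta, Gamma}.
Only Beta, Epsilon, Eta, and Gamma show the derived state '1' for III, supporting them as a clade.
IV groups Gamma and Zeta, which is incompatible with the clades supported by the remaining characters; treating it as convergent (homoplasy) costs fewer steps than any alternative tree.
Most parsimonious ingroup topology: (((Epsilon,Beta),(Gamma,Eta)),Zeta).
Changes per character on this tree: I: 1; II: 1; III: 1; IV: 2.
Total = 5.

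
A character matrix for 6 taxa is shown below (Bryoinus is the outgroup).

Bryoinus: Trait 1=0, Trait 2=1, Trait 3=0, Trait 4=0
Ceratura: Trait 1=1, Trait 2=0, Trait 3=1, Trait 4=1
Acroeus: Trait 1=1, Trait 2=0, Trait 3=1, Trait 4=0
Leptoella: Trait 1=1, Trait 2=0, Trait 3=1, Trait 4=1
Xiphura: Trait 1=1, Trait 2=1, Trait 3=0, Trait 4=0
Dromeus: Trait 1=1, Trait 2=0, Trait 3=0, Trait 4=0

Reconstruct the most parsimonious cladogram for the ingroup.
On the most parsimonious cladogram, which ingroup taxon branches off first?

Xiphura

Character polarity is set by the outgroup: the derived state is whichever differs from the outgroup's state, so for Trait 2 the derived state is '0', and for the remaining characters it is '1'.
Trait 1 (derived state '1') is shared by all ingroup taxa — unites the whole ingroup.
Only Acroeus, Ceratura, Dromeus, and Leptoella show the derived state '0' for Trait 2, supporting them as a clade.
Trait 3 (derived state '1') is shared by Acroeus, Ceratura, and Leptoella — a synapomorphy uniting that clade.
Trait 4 (derived state '1') is shared by Ceratura and Leptoella — a synapomorphy uniting that clade.
Most parsimonious ingroup topology: ((((Ceratura,Leptoella),Acroeus),Dromeus),Xiphura).
Xiphura is sister to the clade containing all other ingroup taxa, so it is the earliest-diverging (most basal) ingroup lineage.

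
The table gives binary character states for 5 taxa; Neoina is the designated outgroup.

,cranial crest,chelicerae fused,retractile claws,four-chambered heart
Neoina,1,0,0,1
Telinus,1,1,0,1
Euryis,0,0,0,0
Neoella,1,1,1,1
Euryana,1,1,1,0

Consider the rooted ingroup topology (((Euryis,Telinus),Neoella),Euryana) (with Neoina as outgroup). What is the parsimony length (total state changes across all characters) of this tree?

Map each character onto (((Euryis,Telinus),Neoella),Euryana) (rooted by Neoina) and count the minimum state changes it requires (Fitch parsimony):
cranial crest: 1; chelicerae fused: 2; retractile claws: 2; four-chambered heart: 2.
Total tree length = 7.

7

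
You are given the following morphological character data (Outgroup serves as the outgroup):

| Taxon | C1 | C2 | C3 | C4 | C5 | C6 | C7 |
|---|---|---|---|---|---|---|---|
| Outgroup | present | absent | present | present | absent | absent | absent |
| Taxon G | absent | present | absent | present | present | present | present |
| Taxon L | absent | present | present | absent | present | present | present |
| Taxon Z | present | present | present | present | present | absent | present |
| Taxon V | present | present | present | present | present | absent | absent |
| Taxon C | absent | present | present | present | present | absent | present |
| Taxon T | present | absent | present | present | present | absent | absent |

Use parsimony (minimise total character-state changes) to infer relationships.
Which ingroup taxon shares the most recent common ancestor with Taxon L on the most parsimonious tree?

Character polarity is set by the outgroup: the derived state is whichever differs from the outgroup's state, so for C1, C3, C4 the derived state is 'absent', and for the remaining characters it is 'present'.
C1 (derived state 'absent') is shared by Taxon C, Taxon G, and Taxon L — a synapomorphy uniting that clade.
Only Taxon C, Taxon G, Taxon L, Taxon V, and Taxon Z show the derived state 'present' for C2, supporting them as a clade.
C3 (derived state 'absent') is unique to Taxon G (autapomorphy; uninformative for grouping).
C4 (derived state 'absent') is unique to Taxon L (autapomorphy; uninformative for grouping).
C5 (derived state 'present') is shared by all ingroup taxa — unites the whole ingroup.
C6: derived state 'present' in Taxon G and Taxon L only — synapomorphy for {Taxon G, Taxon L}.
C7: derived state 'present' in Taxon C, Taxon G, Taxon L, and Taxon Z only — synapomorphy for {Taxon C, Taxon G, Taxon L, Taxon Z}.
Most parsimonious ingroup topology: (((((Taxon G,Taxon L),Taxon C),Taxon Z),Taxon V),Taxon T).
Taxon L and Taxon G form a cherry on this tree, so they are sister taxa.

Taxon G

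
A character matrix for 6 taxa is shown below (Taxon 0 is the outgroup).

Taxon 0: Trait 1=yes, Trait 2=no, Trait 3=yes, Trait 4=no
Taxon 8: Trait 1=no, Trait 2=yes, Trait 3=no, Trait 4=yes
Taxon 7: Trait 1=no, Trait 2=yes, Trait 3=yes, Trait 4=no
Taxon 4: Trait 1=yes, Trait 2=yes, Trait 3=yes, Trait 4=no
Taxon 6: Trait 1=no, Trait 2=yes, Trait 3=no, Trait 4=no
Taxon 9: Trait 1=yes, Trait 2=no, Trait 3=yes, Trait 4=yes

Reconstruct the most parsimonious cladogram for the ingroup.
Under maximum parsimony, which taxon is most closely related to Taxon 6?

Character polarity is set by the outgroup: the derived state is whichever differs from the outgroup's state, so for Trait 1, Trait 3 the derived state is 'no', and for the remaining characters it is 'yes'.
Trait 1 (derived state 'no') is shared by Taxon 6, Taxon 7, and Taxon 8 — a synapomorphy uniting that clade.
Trait 2: derived state 'yes' in Taxon 4, Taxon 6, Taxon 7, and Taxon 8 only — synapomorphy for {Taxon 4, Taxon 6, Taxon 7, Taxon 8}.
Only Taxon 6 and Taxon 8 show the derived state 'no' for Trait 3, supporting them as a clade.
Trait 4 groups Taxon 8 and Taxon 9, which is incompatible with the clades supported by the remaining characters; treating it as convergent (homoplasy) costs fewer steps than any alternative tree.
Most parsimonious ingroup topology: ((((Taxon 8,Taxon 6),Taxon 7),Taxon 4),Taxon 9).
Taxon 6 and Taxon 8 form a cherry on this tree, so they are sister taxa.

Taxon 8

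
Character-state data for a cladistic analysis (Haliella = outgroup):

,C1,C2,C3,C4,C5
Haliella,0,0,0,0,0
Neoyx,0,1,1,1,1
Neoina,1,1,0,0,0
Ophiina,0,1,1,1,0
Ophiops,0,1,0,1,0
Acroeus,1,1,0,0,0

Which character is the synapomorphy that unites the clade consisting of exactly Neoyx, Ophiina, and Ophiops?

C4

The outgroup has state '0' for every character, so '1' is the derived state throughout.
C1 (derived state '1') is shared by Acroeus and Neoina — a synapomorphy uniting that clade.
C2 (derived state '1') is shared by all ingroup taxa — unites the whole ingroup.
C3: derived state '1' in Neoyx and Ophiina only — synapomorphy for {Neoyx, Ophiina}.
Only Neoyx, Ophiina, and Ophiops show the derived state '1' for C4, supporting them as a clade.
C5 (derived state '1') is unique to Neoyx (autapomorphy; uninformative for grouping).
Most parsimonious ingroup topology: (((Neoyx,Ophiina),Ophiops),(Neoina,Acroeus)).
The clade {Neoyx, Ophiina, Ophiops} is supported by C4: its derived state '1' occurs in exactly those taxa and in no other taxon (including the outgroup).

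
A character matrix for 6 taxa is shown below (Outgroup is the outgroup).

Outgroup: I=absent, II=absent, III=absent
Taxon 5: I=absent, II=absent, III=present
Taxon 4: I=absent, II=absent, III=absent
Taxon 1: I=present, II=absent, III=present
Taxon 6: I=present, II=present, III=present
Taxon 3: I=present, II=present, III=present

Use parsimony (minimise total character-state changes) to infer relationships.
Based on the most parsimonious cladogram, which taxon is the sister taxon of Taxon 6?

Taxon 3

The outgroup has state 'absent' for every character, so 'present' is the derived state throughout.
I: derived state 'present' in Taxon 1, Taxon 3, and Taxon 6 only — synapomorphy for {Taxon 1, Taxon 3, Taxon 6}.
II (derived state 'present') is shared by Taxon 3 and Taxon 6 — a synapomorphy uniting that clade.
III (derived state 'present') is shared by Taxon 1, Taxon 3, Taxon 5, and Taxon 6 — a synapomorphy uniting that clade.
Most parsimonious ingroup topology: ((Taxon 5,(Taxon 1,(Taxon 6,Taxon 3))),Taxon 4).
Taxon 6 and Taxon 3 form a cherry on this tree, so they are sister taxa.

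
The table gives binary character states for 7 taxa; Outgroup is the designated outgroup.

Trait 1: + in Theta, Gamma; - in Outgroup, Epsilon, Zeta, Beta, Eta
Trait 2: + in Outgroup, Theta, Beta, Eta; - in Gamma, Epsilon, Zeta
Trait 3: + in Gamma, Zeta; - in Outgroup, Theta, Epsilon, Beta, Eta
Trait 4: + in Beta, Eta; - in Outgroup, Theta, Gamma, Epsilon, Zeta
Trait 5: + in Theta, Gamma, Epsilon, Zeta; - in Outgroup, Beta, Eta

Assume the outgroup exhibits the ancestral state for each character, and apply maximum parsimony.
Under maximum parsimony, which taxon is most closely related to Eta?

Character polarity is set by the outgroup: the derived state is whichever differs from the outgroup's state, so for Trait 2 the derived state is '-', and for the remaining characters it is '+'.
Trait 1 (state '+') occurs in Gamma and Theta but conflicts with the nesting implied by the other characters — most parsimoniously interpreted as homoplasy.
Only Epsilon, Gamma, and Zeta show the derived state '-' for Trait 2, supporting them as a clade.
Trait 3 (derived state '+') is shared by Gamma and Zeta — a synapomorphy uniting that clade.
Only Beta and Eta show the derived state '+' for Trait 4, supporting them as a clade.
Trait 5 (derived state '+') is shared by Epsilon, Gamma, Theta, and Zeta — a synapomorphy uniting that clade.
Most parsimonious ingroup topology: ((Theta,((Gamma,Zeta),Epsilon)),(Beta,Eta)).
Eta and Beta form a cherry on this tree, so they are sister taxa.

Beta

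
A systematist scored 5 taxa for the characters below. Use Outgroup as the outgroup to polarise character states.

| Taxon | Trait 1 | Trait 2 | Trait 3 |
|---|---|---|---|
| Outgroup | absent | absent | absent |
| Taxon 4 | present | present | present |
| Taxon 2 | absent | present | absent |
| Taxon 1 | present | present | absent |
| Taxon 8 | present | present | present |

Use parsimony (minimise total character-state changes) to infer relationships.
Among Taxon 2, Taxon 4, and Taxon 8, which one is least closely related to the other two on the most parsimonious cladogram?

The outgroup has state 'absent' for every character, so 'present' is the derived state throughout.
Trait 1: derived state 'present' in Taxon 1, Taxon 4, and Taxon 8 only — synapomorphy for {Taxon 1, Taxon 4, Taxon 8}.
All ingroup taxa share the derived state 'present' for Trait 2; it defines the ingroup but does not resolve relationships within it.
Only Taxon 4 and Taxon 8 show the derived state 'present' for Trait 3, supporting them as a clade.
Most parsimonious ingroup topology: (((Taxon 4,Taxon 8),Taxon 1),Taxon 2).
Taxon 4 and Taxon 8 share a more recent common ancestor with each other than either does with Taxon 2, so Taxon 2 is the least closely related of the three.

Taxon 2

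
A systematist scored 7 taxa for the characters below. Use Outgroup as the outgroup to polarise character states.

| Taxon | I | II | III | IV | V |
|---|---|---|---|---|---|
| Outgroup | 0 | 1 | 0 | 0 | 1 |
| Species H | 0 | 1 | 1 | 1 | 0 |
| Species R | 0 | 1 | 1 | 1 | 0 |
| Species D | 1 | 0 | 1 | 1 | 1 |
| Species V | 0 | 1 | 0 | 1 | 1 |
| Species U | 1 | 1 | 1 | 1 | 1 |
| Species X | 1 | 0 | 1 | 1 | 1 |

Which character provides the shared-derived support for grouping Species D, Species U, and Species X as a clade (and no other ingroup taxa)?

I

Character polarity is set by the outgroup: the derived state is whichever differs from the outgroup's state, so for II, V the derived state is '0', and for the remaining characters it is '1'.
Only Species D, Species U, and Species X show the derived state '1' for I, supporting them as a clade.
II (derived state '0') is shared by Species D and Species X — a synapomorphy uniting that clade.
III (derived state '1') is shared by Species D, Species H, Species R, Species U, and Species X — a synapomorphy uniting that clade.
All ingroup taxa share the derived state '1' for IV; it defines the ingroup but does not resolve relationships within it.
Only Species H and Species R show the derived state '0' for V, supporting them as a clade.
Most parsimonious ingroup topology: (((Species H,Species R),((Species D,Species X),Species U)),Species V).
The clade {Species D, Species U, Species X} is supported by I: its derived state '1' occurs in exactly those taxa and in no other taxon (including the outgroup).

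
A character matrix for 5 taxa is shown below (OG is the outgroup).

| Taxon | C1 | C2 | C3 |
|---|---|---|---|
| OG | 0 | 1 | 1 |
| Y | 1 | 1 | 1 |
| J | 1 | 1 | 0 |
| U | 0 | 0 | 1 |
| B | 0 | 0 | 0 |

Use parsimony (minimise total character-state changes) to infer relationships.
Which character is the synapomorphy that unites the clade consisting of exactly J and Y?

C1

Character polarity is set by the outgroup: the derived state is whichever differs from the outgroup's state, so for C2, C3 the derived state is '0', and for the remaining characters it is '1'.
C1 (derived state '1') is shared by J and Y — a synapomorphy uniting that clade.
C2: derived state '0' in B and U only — synapomorphy for {B, U}.
C3 (state '0') occurs in B and J but conflicts with the nesting implied by the other characters — most parsimoniously interpreted as homoplasy.
Most parsimonious ingroup topology: ((Y,J),(U,B)).
The clade {J, Y} is supported by C1: its derived state '1' occurs in exactly those taxa and in no other taxon (including the outgroup).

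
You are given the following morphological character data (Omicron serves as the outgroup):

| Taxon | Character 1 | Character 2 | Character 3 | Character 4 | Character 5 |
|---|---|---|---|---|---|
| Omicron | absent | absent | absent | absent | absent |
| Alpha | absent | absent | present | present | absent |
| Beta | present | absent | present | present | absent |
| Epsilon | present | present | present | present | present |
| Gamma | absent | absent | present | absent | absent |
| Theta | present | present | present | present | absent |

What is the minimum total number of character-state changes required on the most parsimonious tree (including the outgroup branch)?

The outgroup has state 'absent' for every character, so 'present' is the derived state throughout.
Character 1: derived state 'present' in Beta, Epsilon, and Theta only — synapomorphy for {Beta, Epsilon, Theta}.
Character 2: derived state 'present' in Epsilon and Theta only — synapomorphy for {Epsilon, Theta}.
All ingroup taxa share the derived state 'present' for Character 3; it defines the ingroup but does not resolve relationships within it.
Character 4 (derived state 'present') is shared by Alpha, Beta, Epsilon, and Theta — a synapomorphy uniting that clade.
Character 5: derived state 'present' in Epsilon only — an autapomorphy, so it tells us nothing about relationships among taxa.
Most parsimonious ingroup topology: ((Alpha,(Beta,(Epsilon,Theta))),Gamma).
Changes per character on this tree: Character 1: 1; Character 2: 1; Character 3: 1; Character 4: 1; Character 5: 1.
Total = 5.

5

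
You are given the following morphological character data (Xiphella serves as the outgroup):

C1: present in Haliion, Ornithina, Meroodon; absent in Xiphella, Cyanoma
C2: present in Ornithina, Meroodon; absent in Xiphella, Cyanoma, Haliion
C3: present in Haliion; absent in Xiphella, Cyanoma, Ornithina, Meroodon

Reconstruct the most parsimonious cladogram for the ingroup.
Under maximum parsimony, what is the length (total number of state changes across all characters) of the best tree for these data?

The outgroup has state 'absent' for every character, so 'present' is the derived state throughout.
Only Haliion, Meroodon, and Ornithina show the derived state 'present' for C1, supporting them as a clade.
Only Meroodon and Ornithina show the derived state 'present' for C2, supporting them as a clade.
C3 (derived state 'present') is unique to Haliion (autapomorphy; uninformative for grouping).
Most parsimonious ingroup topology: (Cyanoma,(Haliion,(Ornithina,Meroodon))).
Changes per character on this tree: C1: 1; C2: 1; C3: 1.
Total = 3.

3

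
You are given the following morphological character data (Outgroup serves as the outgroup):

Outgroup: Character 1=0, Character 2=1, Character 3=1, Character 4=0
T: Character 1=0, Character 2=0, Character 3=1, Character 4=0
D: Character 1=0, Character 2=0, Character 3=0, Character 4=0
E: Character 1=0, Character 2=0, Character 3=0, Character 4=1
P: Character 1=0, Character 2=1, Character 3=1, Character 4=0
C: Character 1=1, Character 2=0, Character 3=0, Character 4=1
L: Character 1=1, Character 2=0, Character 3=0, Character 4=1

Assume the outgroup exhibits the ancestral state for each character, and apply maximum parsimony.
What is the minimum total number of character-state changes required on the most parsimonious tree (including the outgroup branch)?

4

Character polarity is set by the outgroup: the derived state is whichever differs from the outgroup's state, so for Character 2, Character 3 the derived state is '0', and for the remaining characters it is '1'.
Character 1 (derived state '1') is shared by C and L — a synapomorphy uniting that clade.
Character 2 (derived state '0') is shared by C, D, E, L, and T — a synapomorphy uniting that clade.
Character 3: derived state '0' in C, D, E, and L only — synapomorphy for {C, D, E, L}.
Character 4 (derived state '1') is shared by C, E, and L — a synapomorphy uniting that clade.
Most parsimonious ingroup topology: ((T,(D,(E,(C,L)))),P).
Changes per character on this tree: Character 1: 1; Character 2: 1; Character 3: 1; Character 4: 1.
Total = 4.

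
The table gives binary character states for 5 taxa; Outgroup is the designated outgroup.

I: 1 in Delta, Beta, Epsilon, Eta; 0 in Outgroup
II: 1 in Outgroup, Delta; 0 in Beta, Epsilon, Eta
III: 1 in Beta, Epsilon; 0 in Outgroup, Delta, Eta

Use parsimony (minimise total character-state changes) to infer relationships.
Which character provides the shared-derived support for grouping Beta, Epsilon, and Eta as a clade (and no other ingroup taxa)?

Character polarity is set by the outgroup: the derived state is whichever differs from the outgroup's state, so for II the derived state is '0', and for the remaining characters it is '1'.
I (derived state '1') is shared by all ingroup taxa — unites the whole ingroup.
Only Beta, Epsilon, and Eta show the derived state '0' for II, supporting them as a clade.
Only Beta and Epsilon show the derived state '1' for III, supporting them as a clade.
Most parsimonious ingroup topology: (Delta,((Beta,Epsilon),Eta)).
The clade {Beta, Epsilon, Eta} is supported by II: its derived state '0' occurs in exactly those taxa and in no other taxon (including the outgroup).

II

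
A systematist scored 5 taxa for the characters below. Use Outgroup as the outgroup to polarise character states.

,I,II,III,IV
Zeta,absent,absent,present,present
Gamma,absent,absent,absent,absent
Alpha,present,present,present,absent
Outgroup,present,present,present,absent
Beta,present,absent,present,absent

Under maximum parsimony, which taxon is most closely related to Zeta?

Character polarity is set by the outgroup: the derived state is whichever differs from the outgroup's state, so for I, II, III the derived state is 'absent', and for the remaining characters it is 'present'.
I: derived state 'absent' in Gamma and Zeta only — synapomorphy for {Gamma, Zeta}.
II: derived state 'absent' in Beta, Gamma, and Zeta only — synapomorphy for {Beta, Gamma, Zeta}.
III: derived state 'absent' in Gamma only — an autapomorphy, so it tells us nothing about relationships among taxa.
IV: derived state 'present' in Zeta only — an autapomorphy, so it tells us nothing about relationships among taxa.
Most parsimonious ingroup topology: ((Beta,(Zeta,Gamma)),Alpha).
Zeta and Gamma form a cherry on this tree, so they are sister taxa.

Gamma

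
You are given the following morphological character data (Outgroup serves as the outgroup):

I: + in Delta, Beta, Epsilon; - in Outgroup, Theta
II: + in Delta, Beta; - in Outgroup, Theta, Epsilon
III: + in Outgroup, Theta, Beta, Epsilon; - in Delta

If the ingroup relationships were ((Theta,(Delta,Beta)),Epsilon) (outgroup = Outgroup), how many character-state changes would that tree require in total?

Map each character onto ((Theta,(Delta,Beta)),Epsilon) (rooted by Outgroup) and count the minimum state changes it requires (Fitch parsimony):
I: 2; II: 1; III: 1.
Total tree length = 4.

4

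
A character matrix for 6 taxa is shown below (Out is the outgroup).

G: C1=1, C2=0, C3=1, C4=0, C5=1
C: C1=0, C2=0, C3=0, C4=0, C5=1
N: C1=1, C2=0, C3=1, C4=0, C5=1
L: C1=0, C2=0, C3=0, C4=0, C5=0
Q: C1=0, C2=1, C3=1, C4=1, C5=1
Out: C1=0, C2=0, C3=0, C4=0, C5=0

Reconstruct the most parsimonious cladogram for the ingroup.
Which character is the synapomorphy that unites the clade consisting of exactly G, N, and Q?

The outgroup has state '0' for every character, so '1' is the derived state throughout.
C1 (derived state '1') is shared by G and N — a synapomorphy uniting that clade.
C2: derived state '1' in Q only — an autapomorphy, so it tells us nothing about relationships among taxa.
C3 (derived state '1') is shared by G, N, and Q — a synapomorphy uniting that clade.
C4: derived state '1' in Q only — an autapomorphy, so it tells us nothing about relationships among taxa.
C5: derived state '1' in C, G, N, and Q only — synapomorphy for {C, G, N, Q}.
Most parsimonious ingroup topology: ((((G,N),Q),C),L).
The clade {G, N, Q} is supported by C3: its derived state '1' occurs in exactly those taxa and in no other taxon (including the outgroup).

C3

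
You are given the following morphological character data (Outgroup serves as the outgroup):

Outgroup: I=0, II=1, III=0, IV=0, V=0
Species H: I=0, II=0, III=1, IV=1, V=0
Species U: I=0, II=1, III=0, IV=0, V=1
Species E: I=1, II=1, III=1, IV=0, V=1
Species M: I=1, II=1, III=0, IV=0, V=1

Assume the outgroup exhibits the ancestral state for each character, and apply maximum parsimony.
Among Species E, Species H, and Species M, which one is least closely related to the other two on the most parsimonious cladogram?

Species H

Character polarity is set by the outgroup: the derived state is whichever differs from the outgroup's state, so for II the derived state is '0', and for the remaining characters it is '1'.
I (derived state '1') is shared by Species E and Species M — a synapomorphy uniting that clade.
II (derived state '0') is unique to Species H (autapomorphy; uninformative for grouping).
III groups Species E and Species H, which is incompatible with the clades supported by the remaining characters; treating it as convergent (homoplasy) costs fewer steps than any alternative tree.
IV (derived state '1') is unique to Species H (autapomorphy; uninformative for grouping).
Only Species E, Species M, and Species U show the derived state '1' for V, supporting them as a clade.
Most parsimonious ingroup topology: (Species H,(Species U,(Species E,Species M))).
Species M and Species E share a more recent common ancestor with each other than either does with Species H, so Species H is the least closely related of the three.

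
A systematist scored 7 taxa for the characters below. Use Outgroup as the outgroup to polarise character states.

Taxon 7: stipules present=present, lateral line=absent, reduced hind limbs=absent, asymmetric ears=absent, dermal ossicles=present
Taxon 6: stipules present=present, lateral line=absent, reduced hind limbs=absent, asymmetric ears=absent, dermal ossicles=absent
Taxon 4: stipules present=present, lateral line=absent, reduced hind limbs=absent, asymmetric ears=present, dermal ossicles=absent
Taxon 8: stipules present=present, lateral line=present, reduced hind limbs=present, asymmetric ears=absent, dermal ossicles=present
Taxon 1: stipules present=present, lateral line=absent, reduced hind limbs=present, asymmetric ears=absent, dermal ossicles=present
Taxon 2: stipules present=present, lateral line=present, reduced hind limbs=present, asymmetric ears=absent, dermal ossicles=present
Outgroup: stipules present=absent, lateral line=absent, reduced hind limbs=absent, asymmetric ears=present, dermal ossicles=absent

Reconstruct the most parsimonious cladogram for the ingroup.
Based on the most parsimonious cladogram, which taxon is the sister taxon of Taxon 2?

Taxon 8

Character polarity is set by the outgroup: the derived state is whichever differs from the outgroup's state, so for asymmetric ears the derived state is 'absent', and for the remaining characters it is 'present'.
All ingroup taxa share the derived state 'present' for stipules present; it defines the ingroup but does not resolve relationships within it.
lateral line (derived state 'present') is shared by Taxon 2 and Taxon 8 — a synapomorphy uniting that clade.
reduced hind limbs: derived state 'present' in Taxon 1, Taxon 2, and Taxon 8 only — synapomorphy for {Taxon 1, Taxon 2, Taxon 8}.
Only Taxon 1, Taxon 2, Taxon 6, Taxon 7, and Taxon 8 show the derived state 'absent' for asymmetric ears, supporting them as a clade.
dermal ossicles: derived state 'present' in Taxon 1, Taxon 2, Taxon 7, and Taxon 8 only — synapomorphy for {Taxon 1, Taxon 2, Taxon 7, Taxon 8}.
Most parsimonious ingroup topology: ((((Taxon 1,(Taxon 2,Taxon 8)),Taxon 7),Taxon 6),Taxon 4).
Taxon 2 and Taxon 8 form a cherry on this tree, so they are sister taxa.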